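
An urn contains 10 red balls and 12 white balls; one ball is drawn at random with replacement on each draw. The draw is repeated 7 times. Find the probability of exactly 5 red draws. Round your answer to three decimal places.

X ~ Binomial(n=7, p=0.454545).
P(X=5) = C(7,5) · p^5 · (1−p)^2
= 21 · 0.019404 · 0.29752 = 0.12123

0.121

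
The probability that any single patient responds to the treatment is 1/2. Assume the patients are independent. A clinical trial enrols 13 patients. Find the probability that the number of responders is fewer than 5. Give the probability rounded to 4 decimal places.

X ~ Binomial(13, 0.50); P(X ≤ 4) = Σ C(13,k) p^k (1−p)^(13−k) over k:
  k=0: C(13,0)·0.50^0·0.50^13 = 0.000122
  k=1: C(13,1)·0.50^1·0.50^12 = 0.001587
  k=2: C(13,2)·0.50^2·0.50^11 = 0.009521
  k=3: C(13,3)·0.50^3·0.50^10 = 0.034912
  k=4: C(13,4)·0.50^4·0.50^9 = 0.087280
Total = 0.133423

0.1334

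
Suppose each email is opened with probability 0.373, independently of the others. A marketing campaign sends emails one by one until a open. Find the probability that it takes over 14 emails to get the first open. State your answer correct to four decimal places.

0.0015

Y = number of emails to the first success; geometric, p = 0.373.
P(Y > 14) = P(first 14 all fail) = (1−p)^14 = 0.001451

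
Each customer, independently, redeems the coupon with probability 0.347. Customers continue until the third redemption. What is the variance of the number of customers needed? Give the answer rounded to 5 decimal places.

Y = total customers until the third success; negative binomial with r=3, p=0.347.
Var(Y) = r(1−p)/p² = 3·0.653 / 0.347² = 16.2695480

16.26955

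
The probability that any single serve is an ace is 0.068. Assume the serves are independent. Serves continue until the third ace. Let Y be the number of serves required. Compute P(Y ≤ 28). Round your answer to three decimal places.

0.296

Finishing within 28 serves ⇔ at least 3 successes in the first 28. With X ~ Binomial(28, 0.068), P(Y ≤ 28) = 1 − P(X ≤ 2).
  k=0: C(28,0)·0.068^0·0.932^28 = 0.13920
  k=1: C(28,1)·0.068^1·0.932^27 = 0.28438
  k=2: C(28,2)·0.068^2·0.932^26 = 0.28011
1 − 0.70369 = 0.29631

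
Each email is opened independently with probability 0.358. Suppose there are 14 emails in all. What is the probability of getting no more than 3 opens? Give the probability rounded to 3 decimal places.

X ~ Binomial(14, 0.358); P(X ≤ 3) = Σ C(14,k) p^k (1−p)^(14−k) over k:
  k=0: C(14,0)·0.358^0·0.642^14 = 0.00202
  k=1: C(14,1)·0.358^1·0.642^13 = 0.01577
  k=2: C(14,2)·0.358^2·0.642^12 = 0.05718
  k=3: C(14,3)·0.358^3·0.642^11 = 0.12754
Total = 0.20251

0.203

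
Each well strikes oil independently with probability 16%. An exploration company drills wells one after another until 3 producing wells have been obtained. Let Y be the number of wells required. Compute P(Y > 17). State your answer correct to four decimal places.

Needing more than 17 wells ⇔ fewer than 3 successes in the first 17. With X ~ Binomial(17, 0.16), P(Y > 17) = P(X ≤ 2).
  k=0: C(17,0)·0.16^0·0.84^17 = 0.051612
  k=1: C(17,1)·0.16^1·0.84^16 = 0.167123
  k=2: C(17,2)·0.16^2·0.84^15 = 0.254664
P(X ≤ 2) = 0.473400

0.4734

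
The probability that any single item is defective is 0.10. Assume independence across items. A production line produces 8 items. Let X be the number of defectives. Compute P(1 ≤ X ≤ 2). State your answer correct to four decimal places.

0.5314

X ~ Binomial(8, 0.10); P(1 ≤ X ≤ 2) = Σ C(8,k) p^k (1−p)^(8−k) over k:
  k=1: C(8,1)·0.10^1·0.90^7 = 0.382638
  k=2: C(8,2)·0.10^2·0.90^6 = 0.148803
Total = 0.531441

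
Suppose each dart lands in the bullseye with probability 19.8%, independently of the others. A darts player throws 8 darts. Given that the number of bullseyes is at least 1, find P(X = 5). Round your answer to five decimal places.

0.01061

X ~ Binomial(8, 0.198). Want P(X=5 | X≥1) = P(X=5) / P(X≥1).
P(X=5) = C(8,5)·0.198^5·0.802^3 = 0.0087910
P(X≥1) = 1 − 0.1711571 = 0.8288429
Ratio = 0.0087910 / 0.8288429 = 0.0106063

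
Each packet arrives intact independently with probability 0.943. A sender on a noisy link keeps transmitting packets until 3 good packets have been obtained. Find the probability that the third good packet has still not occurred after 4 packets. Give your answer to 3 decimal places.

0.018

Needing more than 4 packets ⇔ fewer than 3 successes in the first 4. With X ~ Binomial(4, 0.943), P(Y > 4) = P(X ≤ 2).
  k=0: C(4,0)·0.943^0·0.057^4 = 0.00001
  k=1: C(4,1)·0.943^1·0.057^3 = 0.00070
  k=2: C(4,2)·0.943^2·0.057^2 = 0.01734
P(X ≤ 2) = 0.01804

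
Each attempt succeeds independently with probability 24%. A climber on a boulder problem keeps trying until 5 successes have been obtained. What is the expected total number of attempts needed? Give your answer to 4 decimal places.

Y = total attempts until the fifth success; negative binomial with r=5, p=0.24.
E[Y] = r / p = 5 / 0.24 = 20.833333

20.8333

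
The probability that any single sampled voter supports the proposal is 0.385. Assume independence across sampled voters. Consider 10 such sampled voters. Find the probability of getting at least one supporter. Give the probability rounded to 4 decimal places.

0.9923

P(at least one) = 1 − P(none) = 1 − (1 − 0.385)^10
= 1 − 0.007740 = 0.992260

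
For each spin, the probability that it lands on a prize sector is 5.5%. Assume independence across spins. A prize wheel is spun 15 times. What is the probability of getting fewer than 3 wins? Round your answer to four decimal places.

X ~ Binomial(15, 0.055); P(X ≤ 2) = Σ C(15,k) p^k (1−p)^(15−k) over k:
  k=0: C(15,0)·0.055^0·0.945^15 = 0.428033
  k=1: C(15,1)·0.055^1·0.945^14 = 0.373679
  k=2: C(15,2)·0.055^2·0.945^13 = 0.152240
Total = 0.953952

0.9540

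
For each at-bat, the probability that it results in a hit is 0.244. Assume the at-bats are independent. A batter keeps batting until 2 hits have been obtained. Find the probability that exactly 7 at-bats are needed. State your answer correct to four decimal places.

0.0882

Y = trial on which the second success occurs; negative binomial, r=2, p=0.244.
P(Y=7) = C(6,1) · p^2 · (1−p)^5
= 6 · 0.059536 · 0.24695 = 0.088214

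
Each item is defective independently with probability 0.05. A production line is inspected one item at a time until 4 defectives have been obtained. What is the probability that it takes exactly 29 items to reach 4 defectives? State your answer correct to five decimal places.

0.00568

Y = trial on which the fourth success occurs; negative binomial, r=4, p=0.05.
P(Y=29) = C(28,3) · p^4 · (1−p)^25
= 3276 · 6.25e-06 · 0.27739 = 0.0056796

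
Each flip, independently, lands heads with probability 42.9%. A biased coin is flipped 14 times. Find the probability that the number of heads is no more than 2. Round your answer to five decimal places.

X ~ Binomial(14, 0.429); P(X ≤ 2) = Σ C(14,k) p^k (1−p)^(14−k) over k:
  k=0: C(14,0)·0.429^0·0.571^14 = 0.0003917
  k=1: C(14,1)·0.429^1·0.571^13 = 0.0041196
  k=2: C(14,2)·0.429^2·0.571^12 = 0.0201182
Total = 0.0246295

0.02463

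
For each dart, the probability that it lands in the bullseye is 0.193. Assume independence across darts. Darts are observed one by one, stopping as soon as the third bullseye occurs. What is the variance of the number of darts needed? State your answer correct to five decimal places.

64.99503

Y = total darts until the third success; negative binomial with r=3, p=0.193.
Var(Y) = r(1−p)/p² = 3·0.807 / 0.193² = 64.9950334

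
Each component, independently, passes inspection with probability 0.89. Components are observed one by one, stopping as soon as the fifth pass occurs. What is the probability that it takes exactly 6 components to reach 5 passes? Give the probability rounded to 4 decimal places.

Y = trial on which the fifth success occurs; negative binomial, r=5, p=0.89.
P(Y=6) = C(5,4) · p^5 · (1−p)^1
= 5 · 0.55841 · 0.11 = 0.307123

0.3071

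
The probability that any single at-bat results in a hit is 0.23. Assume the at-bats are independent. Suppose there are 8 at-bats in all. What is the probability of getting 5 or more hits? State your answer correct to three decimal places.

X ~ Binomial(8, 0.23); P(X ≥ 5) = Σ C(8,k) p^k (1−p)^(8−k) over k:
  k=5: C(8,5)·0.23^5·0.77^3 = 0.01646
  k=6: C(8,6)·0.23^6·0.77^2 = 0.00246
  k=7: C(8,7)·0.23^7·0.77^1 = 0.00021
  k=8: C(8,8)·0.23^8·0.77^0 = 0.00001
Total = 0.01913

0.019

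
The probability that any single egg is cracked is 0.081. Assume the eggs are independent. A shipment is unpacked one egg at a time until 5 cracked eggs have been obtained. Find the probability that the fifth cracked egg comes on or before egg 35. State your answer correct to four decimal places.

0.1498

Finishing within 35 eggs ⇔ at least 5 successes in the first 35. With X ~ Binomial(35, 0.081), P(Y ≤ 35) = 1 − P(X ≤ 4).
  k=0: C(35,0)·0.081^0·0.919^35 = 0.052005
  k=1: C(35,1)·0.081^1·0.919^34 = 0.160428
  k=2: C(35,2)·0.081^2·0.919^33 = 0.240380
  k=3: C(35,3)·0.081^3·0.919^32 = 0.233056
  k=4: C(35,4)·0.081^4·0.919^31 = 0.164331
1 − 0.850201 = 0.149799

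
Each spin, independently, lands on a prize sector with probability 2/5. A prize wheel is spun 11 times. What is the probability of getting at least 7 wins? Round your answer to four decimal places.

0.0994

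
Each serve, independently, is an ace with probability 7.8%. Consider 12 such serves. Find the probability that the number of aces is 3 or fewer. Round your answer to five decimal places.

X ~ Binomial(12, 0.078); P(X ≤ 3) = Σ C(12,k) p^k (1−p)^(12−k) over k:
  k=0: C(12,0)·0.078^0·0.922^12 = 0.3773732
  k=1: C(12,1)·0.078^1·0.922^11 = 0.3831034
  k=2: C(12,2)·0.078^2·0.922^10 = 0.1782553
  k=3: C(12,3)·0.078^3·0.922^9 = 0.0502672
Total = 0.9889990

0.98900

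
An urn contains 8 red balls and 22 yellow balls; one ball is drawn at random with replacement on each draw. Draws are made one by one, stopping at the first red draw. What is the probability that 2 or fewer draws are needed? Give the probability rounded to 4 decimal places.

0.4622

Y = number of draws to the first success; geometric, p = 0.266667.
P(Y ≤ 2) = 1 − (1−p)^2 = 1 − 0.537778 = 0.462222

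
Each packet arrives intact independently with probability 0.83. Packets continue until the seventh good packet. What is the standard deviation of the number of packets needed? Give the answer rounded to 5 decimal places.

Y = total packets until the seventh success; negative binomial with r=7, p=0.83.
SD(Y) = √[r(1−p)/p²] = √(1.7273915) = 1.3143027

1.31430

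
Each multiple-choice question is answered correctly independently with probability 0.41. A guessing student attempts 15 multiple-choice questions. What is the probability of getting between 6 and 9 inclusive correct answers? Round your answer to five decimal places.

0.58696

X ~ Binomial(15, 0.41); P(6 ≤ X ≤ 9) = Σ C(15,k) p^k (1−p)^(15−k) over k:
  k=6: C(15,6)·0.41^6·0.59^9 = 0.2059564
  k=7: C(15,7)·0.41^7·0.59^8 = 0.1840143
  k=8: C(15,8)·0.41^8·0.59^7 = 0.1278744
  k=9: C(15,9)·0.41^9·0.59^6 = 0.0691148
Total = 0.5869599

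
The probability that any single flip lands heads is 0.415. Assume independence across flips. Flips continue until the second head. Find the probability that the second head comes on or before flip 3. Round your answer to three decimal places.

0.374

Finishing within 3 flips ⇔ at least 2 successes in the first 3. With X ~ Binomial(3, 0.415), P(Y ≤ 3) = 1 − P(X ≤ 1).
  k=0: C(3,0)·0.415^0·0.585^3 = 0.20020
  k=1: C(3,1)·0.415^1·0.585^2 = 0.42607
1 − 0.62627 = 0.37373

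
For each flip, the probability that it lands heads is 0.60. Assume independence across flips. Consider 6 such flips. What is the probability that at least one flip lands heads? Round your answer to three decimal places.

P(at least one) = 1 − P(none) = 1 − (1 − 0.60)^6
= 1 − 0.00410 = 0.99590

0.996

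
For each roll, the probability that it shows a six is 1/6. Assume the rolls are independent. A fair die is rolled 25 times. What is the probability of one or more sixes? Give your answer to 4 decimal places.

0.9895

P(at least one) = 1 − P(none) = 1 − (1 − 0.166667)^25
= 1 − 0.010483 = 0.989517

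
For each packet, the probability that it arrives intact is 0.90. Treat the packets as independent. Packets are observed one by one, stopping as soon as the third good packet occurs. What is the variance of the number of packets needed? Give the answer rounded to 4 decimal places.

0.3704

Y = total packets until the third success; negative binomial with r=3, p=0.90.
Var(Y) = r(1−p)/p² = 3·0.10 / 0.90² = 0.370370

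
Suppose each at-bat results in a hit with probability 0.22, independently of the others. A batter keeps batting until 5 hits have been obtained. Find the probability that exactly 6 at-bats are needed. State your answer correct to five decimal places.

0.00201

Y = trial on which the fifth success occurs; negative binomial, r=5, p=0.22.
P(Y=6) = C(5,4) · p^5 · (1−p)^1
= 5 · 0.00051536 · 0.78 = 0.0020099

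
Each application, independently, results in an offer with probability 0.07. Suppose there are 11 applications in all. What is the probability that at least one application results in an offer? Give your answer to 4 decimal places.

P(at least one) = 1 − P(none) = 1 − (1 − 0.07)^11
= 1 − 0.450104 = 0.549896

0.5499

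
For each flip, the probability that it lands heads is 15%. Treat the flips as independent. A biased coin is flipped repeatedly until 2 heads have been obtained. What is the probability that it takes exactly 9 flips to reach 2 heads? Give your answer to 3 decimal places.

Y = trial on which the second success occurs; negative binomial, r=2, p=0.15.
P(Y=9) = C(8,1) · p^2 · (1−p)^7
= 8 · 0.0225 · 0.32058 = 0.05770

0.058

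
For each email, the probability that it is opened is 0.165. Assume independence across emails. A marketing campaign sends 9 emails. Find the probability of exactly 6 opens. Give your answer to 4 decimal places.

X ~ Binomial(n=9, p=0.165).
P(X=6) = C(9,6) · p^6 · (1−p)^3
= 84 · 2.0179e-05 · 0.58218 = 0.000987

0.0010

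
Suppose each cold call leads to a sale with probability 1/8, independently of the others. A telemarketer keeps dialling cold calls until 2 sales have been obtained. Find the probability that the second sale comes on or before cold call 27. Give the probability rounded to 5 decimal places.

0.86799

Finishing within 27 cold calls ⇔ at least 2 successes in the first 27. With X ~ Binomial(27, 0.125), P(Y ≤ 27) = 1 − P(X ≤ 1).
  k=0: C(27,0)·0.125^0·0.875^27 = 0.0271780
  k=1: C(27,1)·0.125^1·0.875^26 = 0.1048294
1 − 0.1320074 = 0.8679926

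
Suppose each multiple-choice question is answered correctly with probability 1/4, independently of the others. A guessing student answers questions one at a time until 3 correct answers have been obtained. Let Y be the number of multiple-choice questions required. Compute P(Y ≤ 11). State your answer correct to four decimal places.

Finishing within 11 multiple-choice questions ⇔ at least 3 successes in the first 11. With X ~ Binomial(11, 0.25), P(Y ≤ 11) = 1 − P(X ≤ 2).
  k=0: C(11,0)·0.25^0·0.75^11 = 0.042235
  k=1: C(11,1)·0.25^1·0.75^10 = 0.154862
  k=2: C(11,2)·0.25^2·0.75^9 = 0.258104
1 − 0.455201 = 0.544799

0.5448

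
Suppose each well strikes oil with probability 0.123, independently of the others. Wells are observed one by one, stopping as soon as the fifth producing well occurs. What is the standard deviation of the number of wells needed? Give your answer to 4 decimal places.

17.0247

Y = total wells until the fifth success; negative binomial with r=5, p=0.123.
SD(Y) = √[r(1−p)/p²] = √(289.840703) = 17.024709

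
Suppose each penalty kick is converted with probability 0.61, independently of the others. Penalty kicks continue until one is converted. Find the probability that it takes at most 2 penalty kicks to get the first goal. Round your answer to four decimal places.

0.8479

Y = number of penalty kicks to the first success; geometric, p = 0.61.
P(Y ≤ 2) = 1 − (1−p)^2 = 1 − 0.152100 = 0.847900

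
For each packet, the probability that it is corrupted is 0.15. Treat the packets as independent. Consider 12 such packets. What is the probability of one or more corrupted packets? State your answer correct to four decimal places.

0.8578

P(at least one) = 1 − P(none) = 1 − (1 − 0.15)^12
= 1 − 0.142242 = 0.857758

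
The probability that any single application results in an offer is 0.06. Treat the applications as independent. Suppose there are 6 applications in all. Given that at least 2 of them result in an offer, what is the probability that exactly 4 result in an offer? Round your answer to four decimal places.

X ~ Binomial(6, 0.06). Want P(X=4 | X≥2) = P(X=4) / P(X≥2).
P(X=4) = C(6,4)·0.06^4·0.94^2 = 0.000172
P(X≥2) = 1 − 0.689870 − 0.264205 = 0.045925
Ratio = 0.000172 / 0.045925 = 0.003740

0.0037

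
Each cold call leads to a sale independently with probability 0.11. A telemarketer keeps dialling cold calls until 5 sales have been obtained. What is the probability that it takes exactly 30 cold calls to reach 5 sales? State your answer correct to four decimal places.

Y = trial on which the fifth success occurs; negative binomial, r=5, p=0.11.
P(Y=30) = C(29,4) · p^5 · (1−p)^25
= 23751 · 1.6105e-05 · 0.054294 = 0.020768

0.0208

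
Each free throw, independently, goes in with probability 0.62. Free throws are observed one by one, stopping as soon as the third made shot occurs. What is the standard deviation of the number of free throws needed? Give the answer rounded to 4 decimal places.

1.7221

Y = total free throws until the third success; negative binomial with r=3, p=0.62.
SD(Y) = √[r(1−p)/p²] = √(2.965661) = 1.722109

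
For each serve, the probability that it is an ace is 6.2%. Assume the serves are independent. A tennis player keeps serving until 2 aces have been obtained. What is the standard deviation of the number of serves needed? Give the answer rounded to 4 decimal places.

Y = total serves until the second success; negative binomial with r=2, p=0.062.
SD(Y) = √[r(1−p)/p²] = √(488.033299) = 22.091476

22.0915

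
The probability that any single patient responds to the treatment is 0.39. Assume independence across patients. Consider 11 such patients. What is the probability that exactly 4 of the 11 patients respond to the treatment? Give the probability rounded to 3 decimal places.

0.240

X ~ Binomial(n=11, p=0.39).
P(X=4) = C(11,4) · p^4 · (1−p)^7
= 330 · 0.023134 · 0.031427 = 0.23993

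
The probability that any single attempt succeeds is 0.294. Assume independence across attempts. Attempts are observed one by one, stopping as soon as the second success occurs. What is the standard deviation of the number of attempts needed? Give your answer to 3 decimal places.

4.042

Y = total attempts until the second success; negative binomial with r=2, p=0.294.
SD(Y) = √[r(1−p)/p²] = √(16.33579) = 4.04176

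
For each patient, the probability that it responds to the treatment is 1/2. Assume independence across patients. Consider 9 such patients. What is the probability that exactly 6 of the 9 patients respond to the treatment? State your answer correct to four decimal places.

0.1641

X ~ Binomial(n=9, p=0.50).
P(X=6) = C(9,6) · p^6 · (1−p)^3
= 84 · 0.015625 · 0.125 = 0.164062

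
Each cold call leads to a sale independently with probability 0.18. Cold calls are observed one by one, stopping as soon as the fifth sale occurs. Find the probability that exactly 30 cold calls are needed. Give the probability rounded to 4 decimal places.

0.0314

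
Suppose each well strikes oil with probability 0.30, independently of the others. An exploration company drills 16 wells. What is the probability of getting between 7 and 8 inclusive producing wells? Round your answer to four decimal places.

0.1496

X ~ Binomial(16, 0.30); P(7 ≤ X ≤ 8) = Σ C(16,k) p^k (1−p)^(16−k) over k:
  k=7: C(16,7)·0.30^7·0.70^9 = 0.100962
  k=8: C(16,8)·0.30^8·0.70^8 = 0.048678
Total = 0.149640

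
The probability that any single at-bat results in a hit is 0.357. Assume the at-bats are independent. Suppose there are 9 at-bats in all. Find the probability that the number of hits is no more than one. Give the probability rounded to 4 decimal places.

X ~ Binomial(9, 0.357); P(X ≤ 1) = Σ C(9,k) p^k (1−p)^(9−k) over k:
  k=0: C(9,0)·0.357^0·0.643^9 = 0.018789
  k=1: C(9,1)·0.357^1·0.643^8 = 0.093885
Total = 0.112674

0.1127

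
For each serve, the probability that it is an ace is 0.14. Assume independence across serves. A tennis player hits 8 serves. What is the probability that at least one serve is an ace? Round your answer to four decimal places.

0.7008

P(at least one) = 1 − P(none) = 1 − (1 − 0.14)^8
= 1 − 0.299218 = 0.700782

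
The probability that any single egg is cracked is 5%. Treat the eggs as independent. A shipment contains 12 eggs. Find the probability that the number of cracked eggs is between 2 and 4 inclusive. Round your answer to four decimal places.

0.1182

X ~ Binomial(12, 0.05); P(2 ≤ X ≤ 4) = Σ C(12,k) p^k (1−p)^(12−k) over k:
  k=2: C(12,2)·0.05^2·0.95^10 = 0.098792
  k=3: C(12,3)·0.05^3·0.95^9 = 0.017332
  k=4: C(12,4)·0.05^4·0.95^8 = 0.002052
Total = 0.118176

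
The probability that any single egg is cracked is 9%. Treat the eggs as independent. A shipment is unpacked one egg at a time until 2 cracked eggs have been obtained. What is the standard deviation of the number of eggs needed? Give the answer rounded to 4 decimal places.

14.9897

Y = total eggs until the second success; negative binomial with r=2, p=0.09.
SD(Y) = √[r(1−p)/p²] = √(224.691358) = 14.989708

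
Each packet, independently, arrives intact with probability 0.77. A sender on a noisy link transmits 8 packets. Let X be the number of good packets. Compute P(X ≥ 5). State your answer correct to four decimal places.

0.9120

X ~ Binomial(8, 0.77); P(X ≥ 5) = Σ C(8,k) p^k (1−p)^(8−k) over k:
  k=5: C(8,5)·0.77^5·0.23^3 = 0.184427
  k=6: C(8,6)·0.77^6·0.23^2 = 0.308715
  k=7: C(8,7)·0.77^7·0.23^1 = 0.295293
  k=8: C(8,8)·0.77^8·0.23^0 = 0.123574
Total = 0.912009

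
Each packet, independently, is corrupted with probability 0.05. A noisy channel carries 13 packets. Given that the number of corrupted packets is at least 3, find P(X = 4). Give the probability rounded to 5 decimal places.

0.11492

X ~ Binomial(13, 0.05). Want P(X=4 | X≥3) = P(X=4) / P(X≥3).
P(X=4) = C(13,4)·0.05^4·0.95^9 = 0.0028164
P(X≥3) = 1 − 0.5133421 − 0.3512341 − 0.1109160 = 0.0245078
Ratio = 0.0028164 / 0.0245078 = 0.1149194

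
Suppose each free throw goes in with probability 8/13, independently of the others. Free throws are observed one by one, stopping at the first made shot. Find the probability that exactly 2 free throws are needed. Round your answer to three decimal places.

Geometric (trials to first success), p = 0.615385.
P(Y = 2) = (1−p)^1 · p = 0.38462 · 0.615385 = 0.23669

0.237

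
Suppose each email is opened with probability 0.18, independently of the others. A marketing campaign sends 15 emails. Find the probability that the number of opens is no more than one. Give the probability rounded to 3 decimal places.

0.219

X ~ Binomial(15, 0.18); P(X ≤ 1) = Σ C(15,k) p^k (1−p)^(15−k) over k:
  k=0: C(15,0)·0.18^0·0.82^15 = 0.05096
  k=1: C(15,1)·0.18^1·0.82^14 = 0.16779
Total = 0.21874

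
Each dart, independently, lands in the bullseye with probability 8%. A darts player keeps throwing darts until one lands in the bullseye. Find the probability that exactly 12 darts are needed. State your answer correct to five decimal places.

0.03197

Geometric (trials to first success), p = 0.08.
P(Y = 12) = (1−p)^11 · p = 0.39964 · 0.08 = 0.0319710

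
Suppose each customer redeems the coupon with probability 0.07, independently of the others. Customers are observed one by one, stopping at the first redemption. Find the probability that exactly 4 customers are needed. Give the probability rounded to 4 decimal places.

0.0563

Geometric (trials to first success), p = 0.07.
P(Y = 4) = (1−p)^3 · p = 0.80436 · 0.07 = 0.056305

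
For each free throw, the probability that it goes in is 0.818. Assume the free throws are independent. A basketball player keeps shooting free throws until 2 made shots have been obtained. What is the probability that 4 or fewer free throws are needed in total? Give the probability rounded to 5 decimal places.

Finishing within 4 free throws ⇔ at least 2 successes in the first 4. With X ~ Binomial(4, 0.818), P(Y ≤ 4) = 1 − P(X ≤ 1).
  k=0: C(4,0)·0.818^0·0.182^4 = 0.0010972
  k=1: C(4,1)·0.818^1·0.182^3 = 0.0197255
1 − 0.0208227 = 0.9791773

0.97918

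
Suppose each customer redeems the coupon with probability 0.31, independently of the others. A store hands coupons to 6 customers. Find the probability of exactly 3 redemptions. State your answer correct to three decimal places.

X ~ Binomial(n=6, p=0.31).
P(X=3) = C(6,3) · p^3 · (1−p)^3
= 20 · 0.029791 · 0.32851 = 0.19573

0.196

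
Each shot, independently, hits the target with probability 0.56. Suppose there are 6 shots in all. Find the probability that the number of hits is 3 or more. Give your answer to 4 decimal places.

X ~ Binomial(6, 0.56); P(X ≥ 3) = Σ C(6,k) p^k (1−p)^(6−k) over k:
  k=3: C(6,3)·0.56^3·0.44^3 = 0.299193
  k=4: C(6,4)·0.56^4·0.44^2 = 0.285594
  k=5: C(6,5)·0.56^5·0.44^1 = 0.145393
  k=6: C(6,6)·0.56^6·0.44^0 = 0.030841
Total = 0.761021

0.7610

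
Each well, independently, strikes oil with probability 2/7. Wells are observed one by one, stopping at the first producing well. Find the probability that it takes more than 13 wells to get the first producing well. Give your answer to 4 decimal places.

Y = number of wells to the first success; geometric, p = 0.285714.
P(Y > 13) = P(first 13 all fail) = (1−p)^13 = 0.012599

0.0126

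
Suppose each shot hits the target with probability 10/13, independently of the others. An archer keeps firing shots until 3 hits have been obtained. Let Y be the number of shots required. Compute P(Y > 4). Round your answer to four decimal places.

Needing more than 4 shots ⇔ fewer than 3 successes in the first 4. With X ~ Binomial(4, 0.769231), P(Y > 4) = P(X ≤ 2).
  k=0: C(4,0)·0.769231^0·0.230769^4 = 0.002836
  k=1: C(4,1)·0.769231^1·0.230769^3 = 0.037814
  k=2: C(4,2)·0.769231^2·0.230769^2 = 0.189069
P(X ≤ 2) = 0.229719

0.2297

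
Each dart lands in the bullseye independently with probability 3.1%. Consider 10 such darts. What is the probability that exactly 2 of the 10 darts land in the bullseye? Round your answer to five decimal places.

0.03361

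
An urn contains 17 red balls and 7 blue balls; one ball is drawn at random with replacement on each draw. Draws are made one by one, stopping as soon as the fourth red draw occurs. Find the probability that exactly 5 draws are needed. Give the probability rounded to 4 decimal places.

Y = trial on which the fourth success occurs; negative binomial, r=4, p=0.708333.
P(Y=5) = C(4,3) · p^4 · (1−p)^1
= 4 · 0.25174 · 0.29167 = 0.293696

0.2937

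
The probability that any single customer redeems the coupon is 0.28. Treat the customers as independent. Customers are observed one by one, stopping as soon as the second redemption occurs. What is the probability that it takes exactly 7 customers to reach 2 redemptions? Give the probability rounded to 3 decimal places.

0.091

Y = trial on which the second success occurs; negative binomial, r=2, p=0.28.
P(Y=7) = C(6,1) · p^2 · (1−p)^5
= 6 · 0.0784 · 0.19349 = 0.09102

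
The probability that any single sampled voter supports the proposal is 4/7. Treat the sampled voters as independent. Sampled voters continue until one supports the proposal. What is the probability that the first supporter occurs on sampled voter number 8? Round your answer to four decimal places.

0.0015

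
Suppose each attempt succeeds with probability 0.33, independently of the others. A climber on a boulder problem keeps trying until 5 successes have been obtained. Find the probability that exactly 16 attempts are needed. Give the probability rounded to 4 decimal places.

0.0652

Y = trial on which the fifth success occurs; negative binomial, r=5, p=0.33.
P(Y=16) = C(15,4) · p^5 · (1−p)^11
= 1365 · 0.0039135 · 0.012213 = 0.065242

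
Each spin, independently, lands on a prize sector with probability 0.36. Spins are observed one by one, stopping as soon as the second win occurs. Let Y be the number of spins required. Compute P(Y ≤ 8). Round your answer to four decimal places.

0.8452

Finishing within 8 spins ⇔ at least 2 successes in the first 8. With X ~ Binomial(8, 0.36), P(Y ≤ 8) = 1 − P(X ≤ 1).
  k=0: C(8,0)·0.36^0·0.64^8 = 0.028147
  k=1: C(8,1)·0.36^1·0.64^7 = 0.126664
1 − 0.154811 = 0.845189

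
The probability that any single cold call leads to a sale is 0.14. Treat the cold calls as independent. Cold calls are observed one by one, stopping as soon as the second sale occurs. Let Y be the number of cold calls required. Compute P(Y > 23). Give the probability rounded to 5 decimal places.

0.14778

Needing more than 23 cold calls ⇔ fewer than 2 successes in the first 23. With X ~ Binomial(23, 0.14), P(Y > 23) = P(X ≤ 1).
  k=0: C(23,0)·0.14^0·0.86^23 = 0.0311505
  k=1: C(23,1)·0.14^1·0.86^22 = 0.1166331
P(X ≤ 1) = 0.1477835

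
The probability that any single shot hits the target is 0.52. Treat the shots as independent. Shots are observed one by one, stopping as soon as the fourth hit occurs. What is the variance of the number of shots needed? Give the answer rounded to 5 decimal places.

Y = total shots until the fourth success; negative binomial with r=4, p=0.52.
Var(Y) = r(1−p)/p² = 4·0.48 / 0.52² = 7.1005917

7.10059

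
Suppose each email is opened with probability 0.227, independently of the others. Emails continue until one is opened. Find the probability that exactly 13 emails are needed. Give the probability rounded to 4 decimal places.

0.0103

Geometric (trials to first success), p = 0.227.
P(Y = 13) = (1−p)^12 · p = 0.045515 · 0.227 = 0.010332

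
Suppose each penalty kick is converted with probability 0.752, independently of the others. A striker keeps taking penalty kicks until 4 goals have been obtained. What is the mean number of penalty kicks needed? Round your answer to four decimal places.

5.3191

Y = total penalty kicks until the fourth success; negative binomial with r=4, p=0.752.
E[Y] = r / p = 4 / 0.752 = 5.319149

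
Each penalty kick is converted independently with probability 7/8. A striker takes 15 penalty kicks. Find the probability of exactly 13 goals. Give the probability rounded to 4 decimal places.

0.2891

X ~ Binomial(n=15, p=0.875).
P(X=13) = C(15,13) · p^13 · (1−p)^2
= 105 · 0.17624 · 0.015625 = 0.289144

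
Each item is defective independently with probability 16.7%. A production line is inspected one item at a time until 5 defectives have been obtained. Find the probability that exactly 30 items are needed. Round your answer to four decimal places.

0.0320

Y = trial on which the fifth success occurs; negative binomial, r=5, p=0.167.
P(Y=30) = C(29,4) · p^5 · (1−p)^25
= 23751 · 0.00012989 · 0.010378 = 0.032018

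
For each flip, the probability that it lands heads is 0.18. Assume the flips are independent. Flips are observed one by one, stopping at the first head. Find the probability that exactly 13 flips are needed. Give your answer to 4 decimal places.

Geometric (trials to first success), p = 0.18.
P(Y = 13) = (1−p)^12 · p = 0.09242 · 0.18 = 0.016636

0.0166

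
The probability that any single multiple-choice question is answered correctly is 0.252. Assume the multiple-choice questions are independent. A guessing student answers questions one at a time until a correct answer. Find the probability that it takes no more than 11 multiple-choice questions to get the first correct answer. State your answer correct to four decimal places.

0.9590

Y = number of multiple-choice questions to the first success; geometric, p = 0.252.
P(Y ≤ 11) = 1 − (1−p)^11 = 1 − 0.041013 = 0.958987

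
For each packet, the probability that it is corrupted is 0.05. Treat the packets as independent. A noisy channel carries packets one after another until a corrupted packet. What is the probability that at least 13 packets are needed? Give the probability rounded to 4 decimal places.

Y = number of packets to the first success; geometric, p = 0.05.
P(Y > 12) = P(first 12 all fail) = (1−p)^12 = 0.540360

0.5404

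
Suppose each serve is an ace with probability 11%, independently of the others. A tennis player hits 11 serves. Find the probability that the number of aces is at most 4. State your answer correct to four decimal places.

0.9958

X ~ Binomial(11, 0.11); P(X ≤ 4) = Σ C(11,k) p^k (1−p)^(11−k) over k:
  k=0: C(11,0)·0.11^0·0.89^11 = 0.277517
  k=1: C(11,1)·0.11^1·0.89^10 = 0.377299
  k=2: C(11,2)·0.11^2·0.89^9 = 0.233162
  k=3: C(11,3)·0.11^3·0.89^8 = 0.086453
  k=4: C(11,4)·0.11^4·0.89^7 = 0.021371
Total = 0.995802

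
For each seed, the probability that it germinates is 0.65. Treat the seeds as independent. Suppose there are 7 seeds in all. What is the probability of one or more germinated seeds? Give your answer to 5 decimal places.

P(at least one) = 1 − P(none) = 1 − (1 − 0.65)^7
= 1 − 0.0006434 = 0.9993566

0.99936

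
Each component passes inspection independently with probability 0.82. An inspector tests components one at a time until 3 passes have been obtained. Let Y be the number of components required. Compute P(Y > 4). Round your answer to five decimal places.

Needing more than 4 components ⇔ fewer than 3 successes in the first 4. With X ~ Binomial(4, 0.82), P(Y > 4) = P(X ≤ 2).
  k=0: C(4,0)·0.82^0·0.18^4 = 0.0010498
  k=1: C(4,1)·0.82^1·0.18^3 = 0.0191290
  k=2: C(4,2)·0.82^2·0.18^2 = 0.1307146
P(X ≤ 2) = 0.1508933

0.15089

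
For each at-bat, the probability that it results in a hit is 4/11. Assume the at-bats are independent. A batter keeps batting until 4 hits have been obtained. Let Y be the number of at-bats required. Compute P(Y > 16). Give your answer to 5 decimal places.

Needing more than 16 at-bats ⇔ fewer than 4 successes in the first 16. With X ~ Binomial(16, 0.363636), P(Y > 16) = P(X ≤ 3).
  k=0: C(16,0)·0.363636^0·0.636364^16 = 0.0007232
  k=1: C(16,1)·0.363636^1·0.636364^15 = 0.0066125
  k=2: C(16,2)·0.363636^2·0.636364^14 = 0.0283394
  k=3: C(16,3)·0.363636^3·0.636364^13 = 0.0755718
P(X ≤ 3) = 0.1112469

0.11125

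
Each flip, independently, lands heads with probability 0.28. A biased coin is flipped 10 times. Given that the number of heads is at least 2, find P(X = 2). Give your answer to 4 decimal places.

0.3119

X ~ Binomial(10, 0.28). Want P(X=2 | X≥2) = P(X=2) / P(X≥2).
P(X=2) = C(10,2)·0.28^2·0.72^8 = 0.254794
P(X≥2) = 1 − 0.037439 − 0.145596 = 0.816965
Ratio = 0.254794 / 0.816965 = 0.311878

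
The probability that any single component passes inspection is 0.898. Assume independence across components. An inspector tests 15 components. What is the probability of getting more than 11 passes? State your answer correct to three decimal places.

X ~ Binomial(15, 0.898); P(X ≥ 12) = Σ C(15,k) p^k (1−p)^(15−k) over k:
  k=12: C(15,12)·0.898^12·0.102^3 = 0.13278
  k=13: C(15,13)·0.898^13·0.102^2 = 0.26976
  k=14: C(15,14)·0.898^14·0.102^1 = 0.33928
  k=15: C(15,15)·0.898^15·0.102^0 = 0.19913
Total = 0.94096

0.941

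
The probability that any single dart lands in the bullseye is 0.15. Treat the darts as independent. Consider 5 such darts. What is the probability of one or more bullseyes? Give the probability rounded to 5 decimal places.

P(at least one) = 1 − P(none) = 1 − (1 − 0.15)^5
= 1 − 0.4437053 = 0.5562947

0.55629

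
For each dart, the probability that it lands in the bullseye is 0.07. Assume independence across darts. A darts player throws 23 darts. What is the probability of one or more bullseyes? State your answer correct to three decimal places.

P(at least one) = 1 − P(none) = 1 − (1 − 0.07)^23
= 1 − 0.18841 = 0.81159

0.812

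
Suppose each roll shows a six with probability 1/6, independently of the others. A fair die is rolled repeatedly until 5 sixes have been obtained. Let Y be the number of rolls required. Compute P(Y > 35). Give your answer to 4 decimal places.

Needing more than 35 rolls ⇔ fewer than 5 successes in the first 35. With X ~ Binomial(35, 0.166667), P(Y > 35) = P(X ≤ 4).
  k=0: C(35,0)·0.166667^0·0.833333^35 = 0.001693
  k=1: C(35,1)·0.166667^1·0.833333^34 = 0.011851
  k=2: C(35,2)·0.166667^2·0.833333^33 = 0.040293
  k=3: C(35,3)·0.166667^3·0.833333^32 = 0.088645
  k=4: C(35,4)·0.166667^4·0.833333^31 = 0.141833
P(X ≤ 4) = 0.284315

0.2843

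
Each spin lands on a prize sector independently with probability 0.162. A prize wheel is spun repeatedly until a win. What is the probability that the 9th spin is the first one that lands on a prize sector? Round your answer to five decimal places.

0.03940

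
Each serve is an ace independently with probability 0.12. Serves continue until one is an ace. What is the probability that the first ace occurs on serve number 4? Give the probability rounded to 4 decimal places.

0.0818

Geometric (trials to first success), p = 0.12.
P(Y = 4) = (1−p)^3 · p = 0.68147 · 0.12 = 0.081777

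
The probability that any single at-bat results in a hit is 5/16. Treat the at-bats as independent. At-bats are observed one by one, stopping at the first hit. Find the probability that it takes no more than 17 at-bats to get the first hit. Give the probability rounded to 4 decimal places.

Y = number of at-bats to the first success; geometric, p = 0.3125.
P(Y ≤ 17) = 1 − (1−p)^17 = 1 − 0.001713 = 0.998287

0.9983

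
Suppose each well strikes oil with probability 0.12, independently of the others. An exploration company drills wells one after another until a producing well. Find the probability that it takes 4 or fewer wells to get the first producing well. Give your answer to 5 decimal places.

0.40030

Y = number of wells to the first success; geometric, p = 0.12.
P(Y ≤ 4) = 1 − (1−p)^4 = 1 − 0.5996954 = 0.4003046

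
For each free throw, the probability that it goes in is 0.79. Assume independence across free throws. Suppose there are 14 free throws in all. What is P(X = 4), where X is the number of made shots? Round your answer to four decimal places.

0.0001

X ~ Binomial(n=14, p=0.79).
P(X=4) = C(14,4) · p^4 · (1−p)^10
= 1001 · 0.3895 · 1.668e-07 = 0.000065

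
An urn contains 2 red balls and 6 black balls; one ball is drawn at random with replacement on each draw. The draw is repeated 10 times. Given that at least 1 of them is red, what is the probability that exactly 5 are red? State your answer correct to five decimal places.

X ~ Binomial(10, 0.25). Want P(X=5 | X≥1) = P(X=5) / P(X≥1).
P(X=5) = C(10,5)·0.25^5·0.75^5 = 0.0583992
P(X≥1) = 1 − 0.0563135 = 0.9436865
Ratio = 0.0583992 / 0.9436865 = 0.0618841

0.06188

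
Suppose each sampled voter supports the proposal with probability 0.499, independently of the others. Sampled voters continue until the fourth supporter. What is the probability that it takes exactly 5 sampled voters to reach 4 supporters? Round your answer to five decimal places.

Y = trial on which the fourth success occurs; negative binomial, r=4, p=0.499.
P(Y=5) = C(4,3) · p^4 · (1−p)^1
= 4 · 0.062001 · 0.501 = 0.1242510

0.12425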